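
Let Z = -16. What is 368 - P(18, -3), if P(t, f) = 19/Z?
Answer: 5907/16 ≈ 369.19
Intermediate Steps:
P(t, f) = -19/16 (P(t, f) = 19/(-16) = 19*(-1/16) = -19/16)
368 - P(18, -3) = 368 - 1*(-19/16) = 368 + 19/16 = 5907/16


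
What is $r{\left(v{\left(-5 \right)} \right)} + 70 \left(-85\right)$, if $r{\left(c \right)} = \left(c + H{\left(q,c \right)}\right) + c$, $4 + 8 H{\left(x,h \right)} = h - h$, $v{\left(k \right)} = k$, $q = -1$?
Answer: $- \frac{11921}{2} \approx -5960.5$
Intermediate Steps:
$H{\left(x,h \right)} = - \frac{1}{2}$ ($H{\left(x,h \right)} = - \frac{1}{2} + \frac{h - h}{8} = - \frac{1}{2} + \frac{1}{8} \cdot 0 = - \frac{1}{2} + 0 = - \frac{1}{2}$)
$r{\left(c \right)} = - \frac{1}{2} + 2 c$ ($r{\left(c \right)} = \left(c - \frac{1}{2}\right) + c = \left(- \frac{1}{2} + c\right) + c = - \frac{1}{2} + 2 c$)
$r{\left(v{\left(-5 \right)} \right)} + 70 \left(-85\right) = \left(- \frac{1}{2} + 2 \left(-5\right)\right) + 70 \left(-85\right) = \left(- \frac{1}{2} - 10\right) - 5950 = - \frac{21}{2} - 5950 = - \frac{11921}{2}$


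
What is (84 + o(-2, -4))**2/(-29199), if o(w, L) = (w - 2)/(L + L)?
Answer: -28561/116796 ≈ -0.24454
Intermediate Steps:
o(w, L) = (-2 + w)/(2*L) (o(w, L) = (-2 + w)/((2*L)) = (-2 + w)*(1/(2*L)) = (-2 + w)/(2*L))
(84 + o(-2, -4))**2/(-29199) = (84 + (1/2)*(-2 - 2)/(-4))**2/(-29199) = (84 + (1/2)*(-1/4)*(-4))**2*(-1/29199) = (84 + 1/2)**2*(-1/29199) = (169/2)**2*(-1/29199) = (28561/4)*(-1/29199) = -28561/116796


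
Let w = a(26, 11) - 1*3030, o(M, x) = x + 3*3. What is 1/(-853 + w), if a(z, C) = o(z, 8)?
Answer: -1/3866 ≈ -0.00025867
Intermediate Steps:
o(M, x) = 9 + x (o(M, x) = x + 9 = 9 + x)
a(z, C) = 17 (a(z, C) = 9 + 8 = 17)
w = -3013 (w = 17 - 1*3030 = 17 - 3030 = -3013)
1/(-853 + w) = 1/(-853 - 3013) = 1/(-3866) = -1/3866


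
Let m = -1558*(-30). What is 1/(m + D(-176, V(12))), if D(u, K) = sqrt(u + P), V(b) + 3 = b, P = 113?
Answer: 15580/728209221 - I*sqrt(7)/728209221 ≈ 2.1395e-5 - 3.6332e-9*I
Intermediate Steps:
V(b) = -3 + b
D(u, K) = sqrt(113 + u) (D(u, K) = sqrt(u + 113) = sqrt(113 + u))
m = 46740
1/(m + D(-176, V(12))) = 1/(46740 + sqrt(113 - 176)) = 1/(46740 + sqrt(-63)) = 1/(46740 + 3*I*sqrt(7))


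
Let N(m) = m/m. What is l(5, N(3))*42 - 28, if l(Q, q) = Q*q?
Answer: 182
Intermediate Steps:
N(m) = 1
l(5, N(3))*42 - 28 = (5*1)*42 - 28 = 5*42 - 28 = 210 - 28 = 182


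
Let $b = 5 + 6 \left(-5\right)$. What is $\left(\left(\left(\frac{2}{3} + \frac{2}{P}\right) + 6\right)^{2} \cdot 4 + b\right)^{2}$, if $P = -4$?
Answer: $\frac{1308736}{81} \approx 16157.0$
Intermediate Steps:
$b = -25$ ($b = 5 - 30 = -25$)
$\left(\left(\left(\frac{2}{3} + \frac{2}{P}\right) + 6\right)^{2} \cdot 4 + b\right)^{2} = \left(\left(\left(\frac{2}{3} + \frac{2}{-4}\right) + 6\right)^{2} \cdot 4 - 25\right)^{2} = \left(\left(\left(2 \cdot \frac{1}{3} + 2 \left(- \frac{1}{4}\right)\right) + 6\right)^{2} \cdot 4 - 25\right)^{2} = \left(\left(\left(\frac{2}{3} - \frac{1}{2}\right) + 6\right)^{2} \cdot 4 - 25\right)^{2} = \left(\left(\frac{1}{6} + 6\right)^{2} \cdot 4 - 25\right)^{2} = \left(\left(\frac{37}{6}\right)^{2} \cdot 4 - 25\right)^{2} = \left(\frac{1369}{36} \cdot 4 - 25\right)^{2} = \left(\frac{1369}{9} - 25\right)^{2} = \left(\frac{1144}{9}\right)^{2} = \frac{1308736}{81}$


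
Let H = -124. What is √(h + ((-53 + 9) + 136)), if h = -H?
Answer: 6*√6 ≈ 14.697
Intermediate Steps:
h = 124 (h = -1*(-124) = 124)
√(h + ((-53 + 9) + 136)) = √(124 + ((-53 + 9) + 136)) = √(124 + (-44 + 136)) = √(124 + 92) = √216 = 6*√6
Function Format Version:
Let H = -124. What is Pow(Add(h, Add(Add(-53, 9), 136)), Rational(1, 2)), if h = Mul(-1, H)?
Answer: Mul(6, Pow(6, Rational(1, 2))) ≈ 14.697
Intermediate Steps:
h = 124 (h = Mul(-1, -124) = 124)
Pow(Add(h, Add(Add(-53, 9), 136)), Rational(1, 2)) = Pow(Add(124, Add(Add(-53, 9), 136)), Rational(1, 2)) = Pow(Add(124, Add(-44, 136)), Rational(1, 2)) = Pow(Add(124, 92), Rational(1, 2)) = Pow(216, Rational(1, 2)) = Mul(6, Pow(6, Rational(1, 2)))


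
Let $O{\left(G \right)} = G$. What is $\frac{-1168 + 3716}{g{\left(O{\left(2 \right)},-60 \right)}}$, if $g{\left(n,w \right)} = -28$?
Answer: $-91$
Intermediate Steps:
$\frac{-1168 + 3716}{g{\left(O{\left(2 \right)},-60 \right)}} = \frac{-1168 + 3716}{-28} = 2548 \left(- \frac{1}{28}\right) = -91$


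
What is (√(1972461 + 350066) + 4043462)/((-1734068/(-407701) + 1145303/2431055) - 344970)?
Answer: -572521614198295630/48844301351282601 - 141591936365*√2322527/48844301351282601 ≈ -11.726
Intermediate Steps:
(√(1972461 + 350066) + 4043462)/((-1734068/(-407701) + 1145303/2431055) - 344970) = (√2322527 + 4043462)/((-1734068*(-1/407701) + 1145303*(1/2431055)) - 344970) = (4043462 + √2322527)/((247724/58243 + 1145303/2431055) - 344970) = (4043462 + √2322527)/(668936551449/141591936365 - 344970) = (4043462 + √2322527)/(-48844301351282601/141591936365) = (4043462 + √2322527)*(-141591936365/48844301351282601) = -572521614198295630/48844301351282601 - 141591936365*√2322527/48844301351282601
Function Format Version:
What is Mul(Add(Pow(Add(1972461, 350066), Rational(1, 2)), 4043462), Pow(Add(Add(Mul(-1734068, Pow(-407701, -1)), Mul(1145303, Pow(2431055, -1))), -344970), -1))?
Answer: Add(Rational(-572521614198295630, 48844301351282601), Mul(Rational(-141591936365, 48844301351282601), Pow(2322527, Rational(1, 2)))) ≈ -11.726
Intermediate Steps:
Mul(Add(Pow(Add(1972461, 350066), Rational(1, 2)), 4043462), Pow(Add(Add(Mul(-1734068, Pow(-407701, -1)), Mul(1145303, Pow(2431055, -1))), -344970), -1)) = Mul(Add(Pow(2322527, Rational(1, 2)), 4043462), Pow(Add(Add(Mul(-1734068, Rational(-1, 407701)), Mul(1145303, Rational(1, 2431055))), -344970), -1)) = Mul(Add(4043462, Pow(2322527, Rational(1, 2))), Pow(Add(Add(Rational(247724, 58243), Rational(1145303, 2431055)), -344970), -1)) = Mul(Add(4043462, Pow(2322527, Rational(1, 2))), Pow(Add(Rational(668936551449, 141591936365), -344970), -1)) = Mul(Add(4043462, Pow(2322527, Rational(1, 2))), Pow(Rational(-48844301351282601, 141591936365), -1)) = Mul(Add(4043462, Pow(2322527, Rational(1, 2))), Rational(-141591936365, 48844301351282601)) = Add(Rational(-572521614198295630, 48844301351282601), Mul(Rational(-141591936365, 48844301351282601), Pow(2322527, Rational(1, 2))))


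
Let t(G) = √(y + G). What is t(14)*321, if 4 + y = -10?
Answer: 0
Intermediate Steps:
y = -14 (y = -4 - 10 = -14)
t(G) = √(-14 + G)
t(14)*321 = √(-14 + 14)*321 = √0*321 = 0*321 = 0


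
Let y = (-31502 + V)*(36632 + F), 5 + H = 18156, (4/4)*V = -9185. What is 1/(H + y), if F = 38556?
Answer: -1/3059156005 ≈ -3.2689e-10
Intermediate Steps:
V = -9185
H = 18151 (H = -5 + 18156 = 18151)
y = -3059174156 (y = (-31502 - 9185)*(36632 + 38556) = -40687*75188 = -3059174156)
1/(H + y) = 1/(18151 - 3059174156) = 1/(-3059156005) = -1/3059156005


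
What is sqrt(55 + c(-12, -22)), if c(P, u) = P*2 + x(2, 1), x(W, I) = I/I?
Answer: 4*sqrt(2) ≈ 5.6569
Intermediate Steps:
x(W, I) = 1
c(P, u) = 1 + 2*P (c(P, u) = P*2 + 1 = 2*P + 1 = 1 + 2*P)
sqrt(55 + c(-12, -22)) = sqrt(55 + (1 + 2*(-12))) = sqrt(55 + (1 - 24)) = sqrt(55 - 23) = sqrt(32) = 4*sqrt(2)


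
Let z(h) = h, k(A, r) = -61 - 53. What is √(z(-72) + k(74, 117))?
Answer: I*√186 ≈ 13.638*I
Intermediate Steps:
k(A, r) = -114
√(z(-72) + k(74, 117)) = √(-72 - 114) = √(-186) = I*√186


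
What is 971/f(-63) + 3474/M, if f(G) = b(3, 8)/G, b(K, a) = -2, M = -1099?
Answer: 67222179/2198 ≈ 30583.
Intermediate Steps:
f(G) = -2/G
971/f(-63) + 3474/M = 971/((-2/(-63))) + 3474/(-1099) = 971/((-2*(-1/63))) + 3474*(-1/1099) = 971/(2/63) - 3474/1099 = 971*(63/2) - 3474/1099 = 61173/2 - 3474/1099 = 67222179/2198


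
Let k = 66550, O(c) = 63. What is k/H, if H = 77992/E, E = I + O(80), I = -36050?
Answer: -1197467425/38996 ≈ -30707.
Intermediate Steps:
E = -35987 (E = -36050 + 63 = -35987)
H = -77992/35987 (H = 77992/(-35987) = 77992*(-1/35987) = -77992/35987 ≈ -2.1672)
k/H = 66550/(-77992/35987) = 66550*(-35987/77992) = -1197467425/38996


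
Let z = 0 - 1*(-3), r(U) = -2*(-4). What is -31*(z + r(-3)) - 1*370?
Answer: -711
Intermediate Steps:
r(U) = 8
z = 3 (z = 0 + 3 = 3)
-31*(z + r(-3)) - 1*370 = -31*(3 + 8) - 1*370 = -31*11 - 370 = -341 - 370 = -711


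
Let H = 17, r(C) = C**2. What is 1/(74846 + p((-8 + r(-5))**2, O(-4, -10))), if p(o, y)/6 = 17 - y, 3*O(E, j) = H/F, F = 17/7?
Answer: 1/74934 ≈ 1.3345e-5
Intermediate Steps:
F = 17/7 (F = 17*(1/7) = 17/7 ≈ 2.4286)
O(E, j) = 7/3 (O(E, j) = (17/(17/7))/3 = (17*(7/17))/3 = (1/3)*7 = 7/3)
p(o, y) = 102 - 6*y (p(o, y) = 6*(17 - y) = 102 - 6*y)
1/(74846 + p((-8 + r(-5))**2, O(-4, -10))) = 1/(74846 + (102 - 6*7/3)) = 1/(74846 + (102 - 14)) = 1/(74846 + 88) = 1/74934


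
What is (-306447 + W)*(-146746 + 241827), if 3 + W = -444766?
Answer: -71426368496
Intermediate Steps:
W = -444769 (W = -3 - 444766 = -444769)
(-306447 + W)*(-146746 + 241827) = (-306447 - 444769)*(-146746 + 241827) = -751216*95081 = -71426368496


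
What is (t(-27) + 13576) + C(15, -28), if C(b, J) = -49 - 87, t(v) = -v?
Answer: 13467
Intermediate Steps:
C(b, J) = -136
(t(-27) + 13576) + C(15, -28) = (-1*(-27) + 13576) - 136 = (27 + 13576) - 136 = 13603 - 136 = 13467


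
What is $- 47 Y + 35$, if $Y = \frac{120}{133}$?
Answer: $- \frac{985}{133} \approx -7.406$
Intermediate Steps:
$Y = \frac{120}{133}$ ($Y = 120 \cdot \frac{1}{133} = \frac{120}{133} \approx 0.90226$)
$- 47 Y + 35 = \left(-47\right) \frac{120}{133} + 35 = - \frac{5640}{133} + 35 = - \frac{985}{133}$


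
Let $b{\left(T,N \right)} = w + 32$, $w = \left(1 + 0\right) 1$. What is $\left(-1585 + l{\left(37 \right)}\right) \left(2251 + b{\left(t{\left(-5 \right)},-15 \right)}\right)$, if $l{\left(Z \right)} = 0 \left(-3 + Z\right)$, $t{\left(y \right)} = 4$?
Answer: $-3620140$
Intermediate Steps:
$w = 1$ ($w = 1 \cdot 1 = 1$)
$l{\left(Z \right)} = 0$
$b{\left(T,N \right)} = 33$ ($b{\left(T,N \right)} = 1 + 32 = 33$)
$\left(-1585 + l{\left(37 \right)}\right) \left(2251 + b{\left(t{\left(-5 \right)},-15 \right)}\right) = \left(-1585 + 0\right) \left(2251 + 33\right) = \left(-1585\right) 2284 = -3620140$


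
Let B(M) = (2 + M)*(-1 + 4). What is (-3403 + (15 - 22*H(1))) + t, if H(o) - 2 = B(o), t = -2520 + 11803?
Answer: 5653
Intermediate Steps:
B(M) = 6 + 3*M (B(M) = (2 + M)*3 = 6 + 3*M)
t = 9283
H(o) = 8 + 3*o (H(o) = 2 + (6 + 3*o) = 8 + 3*o)
(-3403 + (15 - 22*H(1))) + t = (-3403 + (15 - 22*(8 + 3*1))) + 9283 = (-3403 + (15 - 22*(8 + 3))) + 9283 = (-3403 + (15 - 22*11)) + 9283 = (-3403 + (15 - 242)) + 9283 = (-3403 - 227) + 9283 = -3630 + 9283 = 5653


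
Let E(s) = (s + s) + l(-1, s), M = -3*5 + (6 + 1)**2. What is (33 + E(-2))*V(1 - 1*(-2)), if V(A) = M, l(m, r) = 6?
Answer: 1190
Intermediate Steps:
M = 34 (M = -15 + 7**2 = -15 + 49 = 34)
E(s) = 6 + 2*s (E(s) = (s + s) + 6 = 2*s + 6 = 6 + 2*s)
V(A) = 34
(33 + E(-2))*V(1 - 1*(-2)) = (33 + (6 + 2*(-2)))*34 = (33 + (6 - 4))*34 = (33 + 2)*34 = 35*34 = 1190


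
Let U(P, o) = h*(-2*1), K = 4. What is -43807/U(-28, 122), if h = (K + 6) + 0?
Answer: 43807/20 ≈ 2190.4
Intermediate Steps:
h = 10 (h = (4 + 6) + 0 = 10 + 0 = 10)
U(P, o) = -20 (U(P, o) = 10*(-2*1) = 10*(-2) = -20)
-43807/U(-28, 122) = -43807/(-20) = -43807*(-1/20) = 43807/20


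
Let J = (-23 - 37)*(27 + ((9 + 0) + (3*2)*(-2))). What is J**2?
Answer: 2073600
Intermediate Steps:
J = -1440 (J = -60*(27 + (9 + 6*(-2))) = -60*(27 + (9 - 12)) = -60*(27 - 3) = -60*24 = -1440)
J**2 = (-1440)**2 = 2073600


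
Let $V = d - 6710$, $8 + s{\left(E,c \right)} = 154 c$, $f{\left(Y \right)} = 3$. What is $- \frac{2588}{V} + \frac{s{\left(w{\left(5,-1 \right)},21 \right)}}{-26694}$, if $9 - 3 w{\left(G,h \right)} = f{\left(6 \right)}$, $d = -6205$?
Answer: $\frac{169261}{2128105} \approx 0.079536$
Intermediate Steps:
$w{\left(G,h \right)} = 2$ ($w{\left(G,h \right)} = 3 - 1 = 2$)
$s{\left(E,c \right)} = -8 + 154 c$
$V = -12915$ ($V = -6205 - 6710 = -12915$)
$- \frac{2588}{V} + \frac{s{\left(w{\left(5,-1 \right)},21 \right)}}{-26694} = - \frac{2588}{-12915} + \frac{-8 + 154 \cdot 21}{-26694} = \left(-2588\right) \left(- \frac{1}{12915}\right) + \left(-8 + 3234\right) \left(- \frac{1}{26694}\right) = \frac{2588}{12915} + 3226 \left(- \frac{1}{26694}\right) = \frac{2588}{12915} - \frac{1613}{13347} = \frac{169261}{2128105}$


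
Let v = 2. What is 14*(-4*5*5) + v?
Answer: -1398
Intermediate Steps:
14*(-4*5*5) + v = 14*(-4*5*5) + 2 = 14*(-20*5) + 2 = 14*(-100) + 2 = -1400 + 2 = -1398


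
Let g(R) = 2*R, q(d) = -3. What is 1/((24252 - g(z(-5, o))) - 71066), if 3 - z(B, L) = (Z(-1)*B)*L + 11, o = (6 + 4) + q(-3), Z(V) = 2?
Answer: -1/46938 ≈ -2.1305e-5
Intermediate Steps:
o = 7 (o = (6 + 4) - 3 = 10 - 3 = 7)
z(B, L) = -8 - 2*B*L (z(B, L) = 3 - ((2*B)*L + 11) = 3 - (2*B*L + 11) = 3 - (11 + 2*B*L) = 3 + (-11 - 2*B*L) = -8 - 2*B*L)
1/((24252 - g(z(-5, o))) - 71066) = 1/((24252 - 2*(-8 - 2*(-5)*7)) - 71066) = 1/((24252 - 2*(-8 + 70)) - 71066) = 1/((24252 - 2*62) - 71066) = 1/((24252 - 1*124) - 71066) = 1/((24252 - 124) - 71066) = 1/(24128 - 71066) = 1/(-46938) = -1/46938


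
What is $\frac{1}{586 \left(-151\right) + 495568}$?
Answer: $\frac{1}{407082} \approx 2.4565 \cdot 10^{-6}$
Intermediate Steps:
$\frac{1}{586 \left(-151\right) + 495568} = \frac{1}{-88486 + 495568} = \frac{1}{407082}$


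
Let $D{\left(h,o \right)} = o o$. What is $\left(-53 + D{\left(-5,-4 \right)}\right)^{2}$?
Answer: $1369$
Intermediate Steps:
$D{\left(h,o \right)} = o^{2}$
$\left(-53 + D{\left(-5,-4 \right)}\right)^{2} = \left(-53 + \left(-4\right)^{2}\right)^{2} = \left(-53 + 16\right)^{2} = \left(-37\right)^{2} = 1369$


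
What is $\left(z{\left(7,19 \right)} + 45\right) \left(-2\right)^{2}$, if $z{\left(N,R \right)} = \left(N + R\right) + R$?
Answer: $360$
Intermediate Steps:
$z{\left(N,R \right)} = N + 2 R$
$\left(z{\left(7,19 \right)} + 45\right) \left(-2\right)^{2} = \left(\left(7 + 2 \cdot 19\right) + 45\right) \left(-2\right)^{2} = \left(\left(7 + 38\right) + 45\right) 4 = \left(45 + 45\right) 4 = 90 \cdot 4 = 360$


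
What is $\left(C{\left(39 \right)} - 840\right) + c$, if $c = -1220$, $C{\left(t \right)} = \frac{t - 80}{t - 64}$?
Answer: $- \frac{51459}{25} \approx -2058.4$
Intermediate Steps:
$C{\left(t \right)} = \frac{-80 + t}{-64 + t}$
$\left(C{\left(39 \right)} - 840\right) + c = \left(\frac{-80 + 39}{-64 + 39} - 840\right) - 1220 = \left(\frac{1}{-25} \left(-41\right) - 840\right) - 1220 = \left(\left(- \frac{1}{25}\right) \left(-41\right) - 840\right) - 1220 = \left(\frac{41}{25} - 840\right) - 1220 = - \frac{20959}{25} - 1220 = - \frac{51459}{25}$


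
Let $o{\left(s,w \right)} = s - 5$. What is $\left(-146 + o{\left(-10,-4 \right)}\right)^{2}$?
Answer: $25921$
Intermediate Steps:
$o{\left(s,w \right)} = -5 + s$ ($o{\left(s,w \right)} = s - 5 = -5 + s$)
$\left(-146 + o{\left(-10,-4 \right)}\right)^{2} = \left(-146 - 15\right)^{2} = \left(-161\right)^{2} = 25921$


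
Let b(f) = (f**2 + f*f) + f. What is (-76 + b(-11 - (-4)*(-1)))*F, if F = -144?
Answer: -51696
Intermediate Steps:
b(f) = f + 2*f**2 (b(f) = (f**2 + f**2) + f = 2*f**2 + f = f + 2*f**2)
(-76 + b(-11 - (-4)*(-1)))*F = (-76 + (-11 - (-4)*(-1))*(1 + 2*(-11 - (-4)*(-1))))*(-144) = (-76 + (-11 - 1*4)*(1 + 2*(-11 - 1*4)))*(-144) = (-76 + (-11 - 4)*(1 + 2*(-11 - 4)))*(-144) = (-76 - 15*(1 + 2*(-15)))*(-144) = (-76 - 15*(1 - 30))*(-144) = (-76 - 15*(-29))*(-144) = (-76 + 435)*(-144) = 359*(-144) = -51696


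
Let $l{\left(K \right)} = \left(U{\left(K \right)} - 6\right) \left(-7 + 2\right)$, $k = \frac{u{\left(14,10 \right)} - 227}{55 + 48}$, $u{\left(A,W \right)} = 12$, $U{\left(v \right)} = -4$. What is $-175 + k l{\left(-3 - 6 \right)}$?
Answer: $- \frac{28775}{103} \approx -279.37$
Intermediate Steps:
$k = - \frac{215}{103}$ ($k = \frac{12 - 227}{55 + 48} = - \frac{215}{103} \approx -2.0874$)
$l{\left(K \right)} = 50$ ($l{\left(K \right)} = \left(-4 - 6\right) \left(-7 + 2\right) = \left(-10\right) \left(-5\right) = 50$)
$-175 + k l{\left(-3 - 6 \right)} = -175 - \frac{10750}{103} = - \frac{28775}{103}$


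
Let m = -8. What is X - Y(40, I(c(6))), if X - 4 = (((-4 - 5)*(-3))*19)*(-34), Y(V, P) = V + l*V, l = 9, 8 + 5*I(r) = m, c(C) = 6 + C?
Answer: -17838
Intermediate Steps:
I(r) = -16/5 (I(r) = -8/5 + (⅕)*(-8) = -8/5 - 8/5 = -16/5)
Y(V, P) = 10*V (Y(V, P) = V + 9*V = 10*V)
X = -17438 (X = 4 + (((-4 - 5)*(-3))*19)*(-34) = 4 + (-9*(-3)*19)*(-34) = 4 + (27*19)*(-34) = 4 + 513*(-34) = 4 - 17442 = -17438)
X - Y(40, I(c(6))) = -17438 - 10*40 = -17438 - 1*400 = -17438 - 400 = -17838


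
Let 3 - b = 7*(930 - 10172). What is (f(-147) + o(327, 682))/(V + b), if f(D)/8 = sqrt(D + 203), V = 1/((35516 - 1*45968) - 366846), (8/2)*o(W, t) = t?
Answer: 64329309/24410048705 + 6036768*sqrt(14)/24410048705 ≈ 0.0035607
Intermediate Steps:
o(W, t) = t/4
V = -1/377298 (V = 1/((35516 - 45968) - 366846) = 1/(-10452 - 366846) = 1/(-377298) = -1/377298 ≈ -2.6504e-6)
f(D) = 8*sqrt(203 + D) (f(D) = 8*sqrt(D + 203) = 8*sqrt(203 + D))
b = 64697 (b = 3 - 7*(930 - 10172) = 3 - 7*(-9242) = 3 - 1*(-64694) = 3 + 64694 = 64697)
(f(-147) + o(327, 682))/(V + b) = (8*sqrt(203 - 147) + (1/4)*682)/(-1/377298 + 64697) = (8*sqrt(56) + 341/2)/(24410048705/377298) = (8*(2*sqrt(14)) + 341/2)*(377298/24410048705) = (16*sqrt(14) + 341/2)*(377298/24410048705) = (341/2 + 16*sqrt(14))*(377298/24410048705) = 64329309/24410048705 + 6036768*sqrt(14)/24410048705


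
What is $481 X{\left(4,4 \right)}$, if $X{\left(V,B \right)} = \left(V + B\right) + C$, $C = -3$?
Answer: $2405$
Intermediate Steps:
$X{\left(V,B \right)} = -3 + B + V$ ($X{\left(V,B \right)} = \left(V + B\right) - 3 = \left(B + V\right) - 3 = -3 + B + V$)
$481 X{\left(4,4 \right)} = 481 \left(-3 + 4 + 4\right) = 481 \cdot 5 = 2405$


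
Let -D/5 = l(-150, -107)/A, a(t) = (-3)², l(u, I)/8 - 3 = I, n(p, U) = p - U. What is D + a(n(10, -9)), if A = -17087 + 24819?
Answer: 18437/1933 ≈ 9.5380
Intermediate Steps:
l(u, I) = 24 + 8*I
a(t) = 9
A = 7732
D = 1040/1933 (D = -5*(24 + 8*(-107))/7732 = -5*(24 - 856)/7732 = -(-4160)/7732 = -5*(-208/1933) = 1040/1933 ≈ 0.53802)
D + a(n(10, -9)) = 1040/1933 + 9 = 18437/1933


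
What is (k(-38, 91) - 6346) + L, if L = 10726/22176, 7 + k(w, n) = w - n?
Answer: -71867053/11088 ≈ -6481.5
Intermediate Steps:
k(w, n) = -7 + w - n (k(w, n) = -7 + (w - n) = -7 + w - n)
L = 5363/11088 (L = 10726*(1/22176) = 5363/11088 ≈ 0.48368)
(k(-38, 91) - 6346) + L = ((-7 - 38 - 1*91) - 6346) + 5363/11088 = ((-7 - 38 - 91) - 6346) + 5363/11088 = (-136 - 6346) + 5363/11088 = -6482 + 5363/11088 = -71867053/11088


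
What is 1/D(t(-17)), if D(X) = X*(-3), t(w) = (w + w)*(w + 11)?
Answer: -1/612 ≈ -0.0016340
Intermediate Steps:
t(w) = 2*w*(11 + w) (t(w) = (2*w)*(11 + w) = 2*w*(11 + w))
D(X) = -3*X
1/D(t(-17)) = 1/(-6*(-17)*(11 - 17)) = 1/(-6*(-17)*(-6)) = 1/(-3*204) = 1/(-612) = -1/612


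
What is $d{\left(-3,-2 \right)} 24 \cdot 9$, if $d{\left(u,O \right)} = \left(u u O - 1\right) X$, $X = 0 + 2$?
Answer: $-8208$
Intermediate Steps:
$X = 2$
$d{\left(u,O \right)} = -2 + 2 O u^{2}$ ($d{\left(u,O \right)} = \left(u u O - 1\right) 2 = \left(u^{2} O - 1\right) 2 = \left(O u^{2} - 1\right) 2 = \left(-1 + O u^{2}\right) 2 = -2 + 2 O u^{2}$)
$d{\left(-3,-2 \right)} 24 \cdot 9 = \left(-2 + 2 \left(-2\right) \left(-3\right)^{2}\right) 24 \cdot 9 = \left(-2 + 2 \left(-2\right) 9\right) 24 \cdot 9 = \left(-2 - 36\right) 24 \cdot 9 = \left(-38\right) 24 \cdot 9 = \left(-912\right) 9 = -8208$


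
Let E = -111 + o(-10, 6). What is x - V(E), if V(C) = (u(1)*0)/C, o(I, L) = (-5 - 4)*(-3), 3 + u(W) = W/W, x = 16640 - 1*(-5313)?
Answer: 21953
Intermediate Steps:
x = 21953 (x = 16640 + 5313 = 21953)
u(W) = -2 (u(W) = -3 + W/W = -3 + 1 = -2)
o(I, L) = 27 (o(I, L) = -9*(-3) = 27)
E = -84 (E = -111 + 27 = -84)
V(C) = 0 (V(C) = (-2*0)/C = 0/C = 0)
x - V(E) = 21953 - 1*0 = 21953 + 0 = 21953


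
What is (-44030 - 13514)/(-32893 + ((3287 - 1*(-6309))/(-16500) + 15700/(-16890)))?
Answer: 66819373500/38196695131 ≈ 1.7493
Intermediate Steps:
(-44030 - 13514)/(-32893 + ((3287 - 1*(-6309))/(-16500) + 15700/(-16890))) = -57544/(-32893 + ((3287 + 6309)*(-1/16500) + 15700*(-1/16890))) = -57544/(-32893 + (9596*(-1/16500) - 1570/1689)) = -57544/(-32893 + (-2399/4125 - 1570/1689)) = -57544/(-32893 - 3509387/2322375) = -57544/(-76393390262/2322375) = -57544*(-2322375/76393390262) = 66819373500/38196695131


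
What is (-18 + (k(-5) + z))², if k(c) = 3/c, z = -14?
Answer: 26569/25 ≈ 1062.8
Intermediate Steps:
(-18 + (k(-5) + z))² = (-18 + (3/(-5) - 14))² = (-18 + (3*(-⅕) - 14))² = (-18 + (-⅗ - 14))² = (-18 - 73/5)² = (-163/5)² = 26569/25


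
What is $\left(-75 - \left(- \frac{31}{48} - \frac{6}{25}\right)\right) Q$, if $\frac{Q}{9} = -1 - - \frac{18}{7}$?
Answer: $- \frac{2934921}{2800} \approx -1048.2$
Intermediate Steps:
$Q = \frac{99}{7}$ ($Q = 9 \left(-1 - - \frac{18}{7}\right) = 9 \left(-1 + \frac{18}{7}\right) = 9 \cdot \frac{11}{7} = \frac{99}{7} \approx 14.143$)
$\left(-75 - \left(- \frac{31}{48} - \frac{6}{25}\right)\right) Q = \left(-75 - \left(- \frac{31}{48} - \frac{6}{25}\right)\right) \frac{99}{7} = \left(-75 - - \frac{1063}{1200}\right) \frac{99}{7} = \left(-75 + \left(\frac{6}{25} + \frac{31}{48}\right)\right) \frac{99}{7} = \left(-75 + \frac{1063}{1200}\right) \frac{99}{7} = \left(- \frac{88937}{1200}\right) \frac{99}{7} = - \frac{2934921}{2800}$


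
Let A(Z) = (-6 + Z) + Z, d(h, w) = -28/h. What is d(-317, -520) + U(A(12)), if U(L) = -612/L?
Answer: -10750/317 ≈ -33.912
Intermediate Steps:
d(h, w) = -28/h
A(Z) = -6 + 2*Z
d(-317, -520) + U(A(12)) = -28/(-317) - 612/(-6 + 2*12) = -28*(-1/317) - 612/(-6 + 24) = 28/317 - 612/18 = 28/317 - 612*1/18 = 28/317 - 34 = -10750/317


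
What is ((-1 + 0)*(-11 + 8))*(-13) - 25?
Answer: -64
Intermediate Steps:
((-1 + 0)*(-11 + 8))*(-13) - 25 = -1*(-3)*(-13) - 25 = 3*(-13) - 25 = -39 - 25 = -64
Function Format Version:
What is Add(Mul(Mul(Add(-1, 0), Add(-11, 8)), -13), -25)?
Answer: -64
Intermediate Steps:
Add(Mul(Mul(Add(-1, 0), Add(-11, 8)), -13), -25) = Add(Mul(Mul(-1, -3), -13), -25) = Add(Mul(3, -13), -25) = Add(-39, -25) = -64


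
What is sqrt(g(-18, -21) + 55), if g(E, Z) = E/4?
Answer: sqrt(202)/2 ≈ 7.1063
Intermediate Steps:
g(E, Z) = E/4 (g(E, Z) = E*(1/4) = E/4)
sqrt(g(-18, -21) + 55) = sqrt((1/4)*(-18) + 55) = sqrt(-9/2 + 55) = sqrt(101/2) = sqrt(202)/2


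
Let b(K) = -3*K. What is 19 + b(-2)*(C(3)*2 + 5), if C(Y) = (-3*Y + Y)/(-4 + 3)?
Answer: 121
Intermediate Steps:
C(Y) = 2*Y (C(Y) = -2*Y/(-1) = -2*Y*(-1) = 2*Y)
19 + b(-2)*(C(3)*2 + 5) = 19 + (-3*(-2))*((2*3)*2 + 5) = 19 + 6*(6*2 + 5) = 19 + 6*(12 + 5) = 19 + 6*17 = 19 + 102 = 121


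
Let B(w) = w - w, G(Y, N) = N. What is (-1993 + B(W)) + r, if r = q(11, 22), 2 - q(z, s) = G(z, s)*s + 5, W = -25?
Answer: -2480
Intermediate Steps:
B(w) = 0
q(z, s) = -3 - s² (q(z, s) = 2 - (s*s + 5) = 2 - (s² + 5) = 2 - (5 + s²) = 2 + (-5 - s²) = -3 - s²)
r = -487 (r = -3 - 1*22² = -3 - 1*484 = -3 - 484 = -487)
(-1993 + B(W)) + r = (-1993 + 0) - 487 = -1993 - 487 = -2480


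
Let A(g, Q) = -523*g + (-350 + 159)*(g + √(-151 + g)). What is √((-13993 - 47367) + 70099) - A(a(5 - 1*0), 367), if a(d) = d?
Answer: 3570 + 3*√971 + 191*I*√146 ≈ 3663.5 + 2307.9*I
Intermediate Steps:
A(g, Q) = -714*g - 191*√(-151 + g) (A(g, Q) = -523*g - 191*(g + √(-151 + g)) = -523*g + (-191*g - 191*√(-151 + g)) = -714*g - 191*√(-151 + g))
√((-13993 - 47367) + 70099) - A(a(5 - 1*0), 367) = √((-13993 - 47367) + 70099) - (-714*(5 - 1*0) - 191*√(-151 + (5 - 1*0))) = √(-61360 + 70099) - (-714*(5 + 0) - 191*√(-151 + (5 + 0))) = √8739 - (-714*5 - 191*√(-151 + 5)) = 3*√971 - (-3570 - 191*I*√146) = 3*√971 + (3570 + 191*I*√146) = 3570 + 3*√971 + 191*I*√146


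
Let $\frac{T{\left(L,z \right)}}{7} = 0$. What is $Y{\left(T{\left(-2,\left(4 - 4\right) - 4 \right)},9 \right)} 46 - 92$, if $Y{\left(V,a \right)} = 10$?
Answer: $368$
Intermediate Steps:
$T{\left(L,z \right)} = 0$ ($T{\left(L,z \right)} = 7 \cdot 0 = 0$)
$Y{\left(T{\left(-2,\left(4 - 4\right) - 4 \right)},9 \right)} 46 - 92 = 10 \cdot 46 - 92 = 460 - 92 = 368$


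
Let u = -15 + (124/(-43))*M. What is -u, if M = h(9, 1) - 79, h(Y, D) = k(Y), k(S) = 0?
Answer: -9151/43 ≈ -212.81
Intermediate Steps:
h(Y, D) = 0
M = -79 (M = 0 - 79 = -79)
u = 9151/43 (u = -15 + (124/(-43))*(-79) = -15 + (124*(-1/43))*(-79) = -15 - 124/43*(-79) = -15 + 9796/43 = 9151/43 ≈ 212.81)
-u = -1*9151/43 = -9151/43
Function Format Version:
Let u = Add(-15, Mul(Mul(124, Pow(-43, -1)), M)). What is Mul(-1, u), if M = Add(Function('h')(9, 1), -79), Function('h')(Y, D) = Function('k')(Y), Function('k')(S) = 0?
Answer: Rational(-9151, 43) ≈ -212.81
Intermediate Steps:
Function('h')(Y, D) = 0
M = -79 (M = Add(0, -79) = -79)
u = Rational(9151, 43) (u = Add(-15, Mul(Mul(124, Pow(-43, -1)), -79)) = Add(-15, Mul(Mul(124, Rational(-1, 43)), -79)) = Add(-15, Mul(Rational(-124, 43), -79)) = Add(-15, Rational(9796, 43)) = Rational(9151, 43) ≈ 212.81)
Mul(-1, u) = Mul(-1, Rational(9151, 43)) = Rational(-9151, 43)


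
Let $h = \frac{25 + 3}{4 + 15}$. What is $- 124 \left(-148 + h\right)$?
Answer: $\frac{345216}{19} \approx 18169.0$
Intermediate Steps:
$h = \frac{28}{19} \approx 1.4737$
$- 124 \left(-148 + h\right) = - 124 \left(-148 + \frac{28}{19}\right) = \left(-124\right) \left(- \frac{2784}{19}\right) = \frac{345216}{19}$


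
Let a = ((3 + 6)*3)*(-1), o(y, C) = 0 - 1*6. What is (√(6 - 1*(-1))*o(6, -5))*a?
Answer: 162*√7 ≈ 428.61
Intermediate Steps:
o(y, C) = -6 (o(y, C) = 0 - 6 = -6)
a = -27 (a = (9*3)*(-1) = 27*(-1) = -27)
(√(6 - 1*(-1))*o(6, -5))*a = (√(6 - 1*(-1))*(-6))*(-27) = (√(6 + 1)*(-6))*(-27) = (√7*(-6))*(-27) = -6*√7*(-27) = 162*√7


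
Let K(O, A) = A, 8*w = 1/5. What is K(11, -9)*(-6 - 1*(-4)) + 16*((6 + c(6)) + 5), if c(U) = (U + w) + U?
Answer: 1932/5 ≈ 386.40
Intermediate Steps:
w = 1/40 (w = (⅛)/5 = (⅛)*(⅕) = 1/40 ≈ 0.025000)
c(U) = 1/40 + 2*U (c(U) = (U + 1/40) + U = (1/40 + U) + U = 1/40 + 2*U)
K(11, -9)*(-6 - 1*(-4)) + 16*((6 + c(6)) + 5) = -9*(-6 - 1*(-4)) + 16*((6 + (1/40 + 2*6)) + 5) = -9*(-6 + 4) + 16*((6 + (1/40 + 12)) + 5) = -9*(-2) + 16*((6 + 481/40) + 5) = 18 + 16*(721/40 + 5) = 18 + 16*(921/40) = 18 + 1842/5 = 1932/5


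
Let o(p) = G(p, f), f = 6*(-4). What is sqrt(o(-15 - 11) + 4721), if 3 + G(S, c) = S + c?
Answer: 2*sqrt(1167) ≈ 68.323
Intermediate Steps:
f = -24
G(S, c) = -3 + S + c (G(S, c) = -3 + (S + c) = -3 + S + c)
o(p) = -27 + p (o(p) = -3 + p - 24 = -27 + p)
sqrt(o(-15 - 11) + 4721) = sqrt((-27 + (-15 - 11)) + 4721) = sqrt((-27 - 26) + 4721) = sqrt(-53 + 4721) = sqrt(4668) = 2*sqrt(1167)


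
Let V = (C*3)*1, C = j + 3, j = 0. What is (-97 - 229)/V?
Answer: -326/9 ≈ -36.222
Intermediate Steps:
C = 3 (C = 0 + 3 = 3)
V = 9 (V = (3*3)*1 = 9*1 = 9)
(-97 - 229)/V = (-97 - 229)/9 = -326*⅑ = -326/9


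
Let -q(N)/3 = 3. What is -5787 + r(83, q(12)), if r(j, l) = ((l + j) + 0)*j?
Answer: 355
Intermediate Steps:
q(N) = -9 (q(N) = -3*3 = -9)
r(j, l) = j*(j + l) (r(j, l) = ((j + l) + 0)*j = (j + l)*j = j*(j + l))
-5787 + r(83, q(12)) = -5787 + 83*(83 - 9) = -5787 + 83*74 = -5787 + 6142 = 355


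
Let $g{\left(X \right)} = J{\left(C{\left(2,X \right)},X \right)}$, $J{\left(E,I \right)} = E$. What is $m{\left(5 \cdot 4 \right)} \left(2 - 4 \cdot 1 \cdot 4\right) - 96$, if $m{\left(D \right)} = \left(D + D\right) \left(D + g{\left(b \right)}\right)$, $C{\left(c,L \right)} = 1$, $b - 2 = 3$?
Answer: $-11856$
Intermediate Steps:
$b = 5$ ($b = 2 + 3 = 5$)
$g{\left(X \right)} = 1$
$m{\left(D \right)} = 2 D \left(1 + D\right)$ ($m{\left(D \right)} = \left(D + D\right) \left(D + 1\right) = 2 D \left(1 + D\right)$)
$m{\left(5 \cdot 4 \right)} \left(2 - 4 \cdot 1 \cdot 4\right) - 96 = 2 \cdot 5 \cdot 4 \left(1 + 5 \cdot 4\right) \left(2 - 4 \cdot 1 \cdot 4\right) - 96 = 2 \cdot 20 \left(1 + 20\right) \left(2 - 16\right) - 96 = 2 \cdot 20 \cdot 21 \left(2 - 16\right) - 96 = 840 \left(-14\right) - 96 = -11760 - 96 = -11856$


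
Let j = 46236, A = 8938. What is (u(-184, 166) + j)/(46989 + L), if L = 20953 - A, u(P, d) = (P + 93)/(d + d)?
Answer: 15350261/19589328 ≈ 0.78360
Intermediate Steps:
u(P, d) = (93 + P)/(2*d) (u(P, d) = (93 + P)/((2*d)) = (93 + P)*(1/(2*d)) = (93 + P)/(2*d))
L = 12015 (L = 20953 - 1*8938 = 20953 - 8938 = 12015)
(u(-184, 166) + j)/(46989 + L) = ((½)*(93 - 184)/166 + 46236)/(46989 + 12015) = ((½)*(1/166)*(-91) + 46236)/59004 = (-91/332 + 46236)*(1/59004) = (15350261/332)*(1/59004) = 15350261/19589328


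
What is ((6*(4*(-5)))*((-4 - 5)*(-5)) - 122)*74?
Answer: -408628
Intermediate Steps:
((6*(4*(-5)))*((-4 - 5)*(-5)) - 122)*74 = ((6*(-20))*(-9*(-5)) - 122)*74 = (-120*45 - 122)*74 = (-5400 - 122)*74 = -5522*74 = -408628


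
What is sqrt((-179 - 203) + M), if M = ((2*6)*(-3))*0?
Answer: I*sqrt(382) ≈ 19.545*I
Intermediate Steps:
M = 0 (M = (12*(-3))*0 = -36*0 = 0)
sqrt((-179 - 203) + M) = sqrt((-179 - 203) + 0) = sqrt(-382 + 0) = sqrt(-382) = I*sqrt(382)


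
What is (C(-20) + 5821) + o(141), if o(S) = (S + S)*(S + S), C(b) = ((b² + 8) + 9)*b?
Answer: 77005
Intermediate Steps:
C(b) = b*(17 + b²) (C(b) = ((8 + b²) + 9)*b = (17 + b²)*b = b*(17 + b²))
o(S) = 4*S² (o(S) = (2*S)*(2*S) = 4*S²)
(C(-20) + 5821) + o(141) = (-20*(17 + (-20)²) + 5821) + 4*141² = (-20*(17 + 400) + 5821) + 4*19881 = (-20*417 + 5821) + 79524 = (-8340 + 5821) + 79524 = -2519 + 79524 = 77005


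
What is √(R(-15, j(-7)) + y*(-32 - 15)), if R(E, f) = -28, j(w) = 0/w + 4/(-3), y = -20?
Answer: 4*√57 ≈ 30.199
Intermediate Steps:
j(w) = -4/3 (j(w) = 0 + 4*(-⅓) = 0 - 4/3 = -4/3)
√(R(-15, j(-7)) + y*(-32 - 15)) = √(-28 - 20*(-32 - 15)) = √(-28 - 20*(-47)) = √(-28 + 940) = √912 = 4*√57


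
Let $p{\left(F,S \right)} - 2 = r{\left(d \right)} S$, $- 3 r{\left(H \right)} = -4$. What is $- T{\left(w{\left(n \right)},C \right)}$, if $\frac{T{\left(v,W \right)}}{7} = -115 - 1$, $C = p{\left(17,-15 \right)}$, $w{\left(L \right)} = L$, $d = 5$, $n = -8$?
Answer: $812$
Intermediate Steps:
$r{\left(H \right)} = \frac{4}{3}$ ($r{\left(H \right)} = \left(- \frac{1}{3}\right) \left(-4\right) = \frac{4}{3}$)
$p{\left(F,S \right)} = 2 + \frac{4 S}{3}$
$C = -18$ ($C = 2 + \frac{4}{3} \left(-15\right) = 2 - 20 = -18$)
$T{\left(v,W \right)} = -812$ ($T{\left(v,W \right)} = 7 \left(-115 - 1\right) = 7 \left(-116\right) = -812$)
$- T{\left(w{\left(n \right)},C \right)} = \left(-1\right) \left(-812\right) = 812$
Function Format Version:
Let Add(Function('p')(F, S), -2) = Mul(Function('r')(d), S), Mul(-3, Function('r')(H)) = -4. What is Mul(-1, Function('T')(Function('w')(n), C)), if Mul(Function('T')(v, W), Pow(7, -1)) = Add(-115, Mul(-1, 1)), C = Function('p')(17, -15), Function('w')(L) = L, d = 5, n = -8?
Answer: 812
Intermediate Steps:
Function('r')(H) = Rational(4, 3) (Function('r')(H) = Mul(Rational(-1, 3), -4) = Rational(4, 3))
Function('p')(F, S) = Add(2, Mul(Rational(4, 3), S))
C = -18 (C = Add(2, Mul(Rational(4, 3), -15)) = Add(2, -20) = -18)
Function('T')(v, W) = -812 (Function('T')(v, W) = Mul(7, Add(-115, Mul(-1, 1))) = Mul(7, Add(-115, -1)) = Mul(7, -116) = -812)
Mul(-1, Function('T')(Function('w')(n), C)) = Mul(-1, -812) = 812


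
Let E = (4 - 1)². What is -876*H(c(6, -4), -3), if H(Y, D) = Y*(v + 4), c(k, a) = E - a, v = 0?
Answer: -45552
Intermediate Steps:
E = 9 (E = 3² = 9)
c(k, a) = 9 - a
H(Y, D) = 4*Y (H(Y, D) = Y*(0 + 4) = Y*4 = 4*Y)
-876*H(c(6, -4), -3) = -3504*(9 - 1*(-4)) = -3504*(9 + 4) = -3504*13 = -876*52 = -45552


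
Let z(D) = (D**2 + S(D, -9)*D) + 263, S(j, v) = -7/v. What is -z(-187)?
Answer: -315779/9 ≈ -35087.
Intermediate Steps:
z(D) = 263 + D**2 + 7*D/9 (z(D) = (D**2 + (-7/(-9))*D) + 263 = (D**2 + (-7*(-1/9))*D) + 263 = (D**2 + 7*D/9) + 263 = 263 + D**2 + 7*D/9)
-z(-187) = -(263 + (-187)**2 + (7/9)*(-187)) = -(263 + 34969 - 1309/9) = -1*315779/9 = -315779/9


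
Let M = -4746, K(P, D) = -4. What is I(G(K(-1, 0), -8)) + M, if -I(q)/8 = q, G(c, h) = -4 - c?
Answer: -4746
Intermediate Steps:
I(q) = -8*q
I(G(K(-1, 0), -8)) + M = -8*(-4 - 1*(-4)) - 4746 = -8*(-4 + 4) - 4746 = -8*0 - 4746 = 0 - 4746 = -4746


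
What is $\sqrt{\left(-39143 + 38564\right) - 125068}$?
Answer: $i \sqrt{125647} \approx 354.47 i$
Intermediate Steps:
$\sqrt{\left(-39143 + 38564\right) - 125068} = \sqrt{-579 - 125068} = \sqrt{-125647} = i \sqrt{125647}$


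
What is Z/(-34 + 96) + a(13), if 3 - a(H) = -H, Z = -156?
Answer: 418/31 ≈ 13.484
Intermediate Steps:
a(H) = 3 + H (a(H) = 3 - (-1)*H = 3 + H)
Z/(-34 + 96) + a(13) = -156/(-34 + 96) + (3 + 13) = -156/62 + 16 = -156*1/62 + 16 = -78/31 + 16 = 418/31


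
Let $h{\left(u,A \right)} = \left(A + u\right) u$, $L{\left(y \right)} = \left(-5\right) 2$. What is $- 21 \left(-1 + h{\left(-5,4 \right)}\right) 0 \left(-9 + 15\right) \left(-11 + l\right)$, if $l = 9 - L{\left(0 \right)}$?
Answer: $0$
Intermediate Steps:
$L{\left(y \right)} = -10$
$l = 19$ ($l = 9 - -10 = 9 + 10 = 19$)
$h{\left(u,A \right)} = u \left(A + u\right)$
$- 21 \left(-1 + h{\left(-5,4 \right)}\right) 0 \left(-9 + 15\right) \left(-11 + l\right) = - 21 \left(-1 - 5 \left(4 - 5\right)\right) 0 \left(-9 + 15\right) \left(-11 + 19\right) = - 21 \left(-1 - -5\right) 0 \cdot 6 \cdot 8 = - 21 \left(-1 + 5\right) 0 \cdot 48 = - 21 \cdot 4 \cdot 0 \cdot 48 = \left(-21\right) 0 \cdot 48 = 0 \cdot 48 = 0$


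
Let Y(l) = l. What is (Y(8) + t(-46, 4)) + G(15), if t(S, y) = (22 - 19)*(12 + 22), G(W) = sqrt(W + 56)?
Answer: 110 + sqrt(71) ≈ 118.43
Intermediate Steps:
G(W) = sqrt(56 + W)
t(S, y) = 102 (t(S, y) = 3*34 = 102)
(Y(8) + t(-46, 4)) + G(15) = (8 + 102) + sqrt(56 + 15) = 110 + sqrt(71)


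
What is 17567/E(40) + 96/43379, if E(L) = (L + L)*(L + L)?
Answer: 762653293/277625600 ≈ 2.7471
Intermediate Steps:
E(L) = 4*L² (E(L) = (2*L)*(2*L) = 4*L²)
17567/E(40) + 96/43379 = 17567/((4*40²)) + 96/43379 = 17567/((4*1600)) + 96*(1/43379) = 17567/6400 + 96/43379 = 762653293/277625600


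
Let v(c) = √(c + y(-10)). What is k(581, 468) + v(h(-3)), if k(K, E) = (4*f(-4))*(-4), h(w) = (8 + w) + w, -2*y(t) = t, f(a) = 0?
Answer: √7 ≈ 2.6458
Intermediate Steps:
y(t) = -t/2
h(w) = 8 + 2*w
v(c) = √(5 + c) (v(c) = √(c - ½*(-10)) = √(c + 5) = √(5 + c))
k(K, E) = 0 (k(K, E) = (4*0)*(-4) = 0*(-4) = 0)
k(581, 468) + v(h(-3)) = 0 + √(5 + (8 + 2*(-3))) = 0 + √(5 + (8 - 6)) = 0 + √(5 + 2) = 0 + √7 = √7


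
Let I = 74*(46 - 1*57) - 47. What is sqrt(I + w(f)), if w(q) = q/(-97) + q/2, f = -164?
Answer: I*sqrt(8856779)/97 ≈ 30.681*I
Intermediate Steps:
w(q) = 95*q/194 (w(q) = q*(-1/97) + q*(1/2) = -q/97 + q/2 = 95*q/194)
I = -861 (I = 74*(46 - 57) - 47 = 74*(-11) - 47 = -814 - 47 = -861)
sqrt(I + w(f)) = sqrt(-861 + (95/194)*(-164)) = sqrt(-861 - 7790/97) = sqrt(-91307/97) = I*sqrt(8856779)/97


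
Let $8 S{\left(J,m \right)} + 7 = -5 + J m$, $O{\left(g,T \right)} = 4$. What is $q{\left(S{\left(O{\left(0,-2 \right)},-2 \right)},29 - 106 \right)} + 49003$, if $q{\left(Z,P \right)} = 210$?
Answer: $49213$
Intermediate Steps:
$S{\left(J,m \right)} = - \frac{3}{2} + \frac{J m}{8}$ ($S{\left(J,m \right)} = - \frac{7}{8} + \frac{-5 + J m}{8} = - \frac{7}{8} + \left(- \frac{5}{8} + \frac{J m}{8}\right) = - \frac{3}{2} + \frac{J m}{8}$)
$q{\left(S{\left(O{\left(0,-2 \right)},-2 \right)},29 - 106 \right)} + 49003 = 210 + 49003 = 49213$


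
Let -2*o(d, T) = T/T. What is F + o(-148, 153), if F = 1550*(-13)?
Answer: -40301/2 ≈ -20151.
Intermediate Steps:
o(d, T) = -½ (o(d, T) = -T/(2*T) = -½*1 = -½)
F = -20150
F + o(-148, 153) = -20150 - ½ = -40301/2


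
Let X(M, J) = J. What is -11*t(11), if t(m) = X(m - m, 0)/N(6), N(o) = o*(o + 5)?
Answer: 0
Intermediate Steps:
N(o) = o*(5 + o)
t(m) = 0 (t(m) = 0/((6*(5 + 6))) = 0/((6*11)) = 0/66 = 0*(1/66) = 0)
-11*t(11) = -11*0 = 0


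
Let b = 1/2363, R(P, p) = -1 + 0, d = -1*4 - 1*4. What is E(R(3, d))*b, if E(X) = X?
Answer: -1/2363 ≈ -0.00042319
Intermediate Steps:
d = -8 (d = -4 - 4 = -8)
R(P, p) = -1
b = 1/2363 ≈ 0.00042319
E(R(3, d))*b = -1*1/2363 = -1/2363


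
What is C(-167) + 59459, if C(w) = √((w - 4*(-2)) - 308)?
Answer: 59459 + I*√467 ≈ 59459.0 + 21.61*I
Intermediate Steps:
C(w) = √(-300 + w) (C(w) = √((w + 8) - 308) = √((8 + w) - 308) = √(-300 + w))
C(-167) + 59459 = √(-300 - 167) + 59459 = √(-467) + 59459 = I*√467 + 59459 = 59459 + I*√467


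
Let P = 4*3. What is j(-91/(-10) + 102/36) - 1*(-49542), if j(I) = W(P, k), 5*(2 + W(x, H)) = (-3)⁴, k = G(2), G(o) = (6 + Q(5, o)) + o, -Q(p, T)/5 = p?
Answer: 247781/5 ≈ 49556.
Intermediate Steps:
Q(p, T) = -5*p
G(o) = -19 + o (G(o) = (6 - 5*5) + o = (6 - 25) + o = -19 + o)
P = 12
k = -17 (k = -19 + 2 = -17)
W(x, H) = 71/5 (W(x, H) = -2 + (⅕)*(-3)⁴ = -2 + (⅕)*81 = -2 + 81/5 = 71/5)
j(I) = 71/5
j(-91/(-10) + 102/36) - 1*(-49542) = 71/5 - 1*(-49542) = 71/5 + 49542 = 247781/5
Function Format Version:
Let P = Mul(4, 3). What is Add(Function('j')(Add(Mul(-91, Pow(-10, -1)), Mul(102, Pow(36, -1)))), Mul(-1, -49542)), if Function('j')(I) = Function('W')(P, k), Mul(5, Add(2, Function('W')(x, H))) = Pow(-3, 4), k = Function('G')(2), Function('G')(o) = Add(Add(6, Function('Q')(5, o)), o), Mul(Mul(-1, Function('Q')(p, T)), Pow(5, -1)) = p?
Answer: Rational(247781, 5) ≈ 49556.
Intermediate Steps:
Function('Q')(p, T) = Mul(-5, p)
Function('G')(o) = Add(-19, o) (Function('G')(o) = Add(Add(6, Mul(-5, 5)), o) = Add(Add(6, -25), o) = Add(-19, o))
P = 12
k = -17 (k = Add(-19, 2) = -17)
Function('W')(x, H) = Rational(71, 5) (Function('W')(x, H) = Add(-2, Mul(Rational(1, 5), Pow(-3, 4))) = Add(-2, Mul(Rational(1, 5), 81)) = Add(-2, Rational(81, 5)) = Rational(71, 5))
Function('j')(I) = Rational(71, 5)
Add(Function('j')(Add(Mul(-91, Pow(-10, -1)), Mul(102, Pow(36, -1)))), Mul(-1, -49542)) = Add(Rational(71, 5), Mul(-1, -49542)) = Add(Rational(71, 5), 49542) = Rational(247781, 5)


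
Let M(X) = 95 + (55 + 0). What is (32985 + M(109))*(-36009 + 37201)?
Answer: 39496920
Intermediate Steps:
M(X) = 150 (M(X) = 95 + 55 = 150)
(32985 + M(109))*(-36009 + 37201) = (32985 + 150)*(-36009 + 37201) = 33135*1192 = 39496920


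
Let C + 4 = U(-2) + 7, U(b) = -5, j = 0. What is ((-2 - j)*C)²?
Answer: 16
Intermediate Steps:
C = -2 (C = -4 + (-5 + 7) = -4 + 2 = -2)
((-2 - j)*C)² = ((-2 - 1*0)*(-2))² = ((-2 + 0)*(-2))² = (-2*(-2))² = 4² = 16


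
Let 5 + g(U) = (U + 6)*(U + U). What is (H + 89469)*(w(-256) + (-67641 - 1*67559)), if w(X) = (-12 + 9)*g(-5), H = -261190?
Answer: 23208951755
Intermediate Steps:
g(U) = -5 + 2*U*(6 + U) (g(U) = -5 + (U + 6)*(U + U) = -5 + (6 + U)*(2*U) = -5 + 2*U*(6 + U))
w(X) = 45 (w(X) = (-12 + 9)*(-5 + 2*(-5)**2 + 12*(-5)) = -3*(-5 + 2*25 - 60) = -3*(-5 + 50 - 60) = -3*(-15) = 45)
(H + 89469)*(w(-256) + (-67641 - 1*67559)) = (-261190 + 89469)*(45 + (-67641 - 1*67559)) = -171721*(45 + (-67641 - 67559)) = -171721*(45 - 135200) = -171721*(-135155) = 23208951755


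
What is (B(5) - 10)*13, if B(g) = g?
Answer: -65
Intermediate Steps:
(B(5) - 10)*13 = (5 - 10)*13 = -5*13 = -65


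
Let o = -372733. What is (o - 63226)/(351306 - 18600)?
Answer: -435959/332706 ≈ -1.3103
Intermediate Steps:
(o - 63226)/(351306 - 18600) = (-372733 - 63226)/(351306 - 18600) = -435959/332706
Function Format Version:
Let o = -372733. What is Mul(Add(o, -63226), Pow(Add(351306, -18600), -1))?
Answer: Rational(-435959, 332706) ≈ -1.3103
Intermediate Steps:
Mul(Add(o, -63226), Pow(Add(351306, -18600), -1)) = Mul(Add(-372733, -63226), Pow(Add(351306, -18600), -1)) = Mul(-435959, Pow(332706, -1)) = Mul(-435959, Rational(1, 332706)) = Rational(-435959, 332706)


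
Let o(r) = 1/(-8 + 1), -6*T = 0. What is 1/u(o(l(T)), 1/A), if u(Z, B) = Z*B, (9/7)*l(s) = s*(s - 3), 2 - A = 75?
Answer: 511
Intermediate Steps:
A = -73 (A = 2 - 1*75 = 2 - 75 = -73)
T = 0 (T = -1/6*0 = 0)
l(s) = 7*s*(-3 + s)/9 (l(s) = 7*(s*(s - 3))/9 = 7*(s*(-3 + s))/9 = 7*s*(-3 + s)/9)
o(r) = -1/7 (o(r) = 1/(-7) = -1/7)
u(Z, B) = B*Z
1/u(o(l(T)), 1/A) = 1/(-1/7/(-73)) = 1/(-1/73*(-1/7)) = 1/(1/511) = 511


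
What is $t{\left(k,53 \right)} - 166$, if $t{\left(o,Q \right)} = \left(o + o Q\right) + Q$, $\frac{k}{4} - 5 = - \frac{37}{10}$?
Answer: $\frac{839}{5} \approx 167.8$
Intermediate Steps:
$k = \frac{26}{5}$ ($k = 20 + 4 \left(- \frac{37}{10}\right) = 20 - \frac{74}{5} = \frac{26}{5} \approx 5.2$)
$t{\left(o,Q \right)} = Q + o + Q o$ ($t{\left(o,Q \right)} = \left(o + Q o\right) + Q = Q + o + Q o$)
$t{\left(k,53 \right)} - 166 = \left(53 + \frac{26}{5} + 53 \cdot \frac{26}{5}\right) - 166 = \left(53 + \frac{26}{5} + \frac{1378}{5}\right) - 166 = \frac{1669}{5} - 166 = \frac{839}{5}$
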